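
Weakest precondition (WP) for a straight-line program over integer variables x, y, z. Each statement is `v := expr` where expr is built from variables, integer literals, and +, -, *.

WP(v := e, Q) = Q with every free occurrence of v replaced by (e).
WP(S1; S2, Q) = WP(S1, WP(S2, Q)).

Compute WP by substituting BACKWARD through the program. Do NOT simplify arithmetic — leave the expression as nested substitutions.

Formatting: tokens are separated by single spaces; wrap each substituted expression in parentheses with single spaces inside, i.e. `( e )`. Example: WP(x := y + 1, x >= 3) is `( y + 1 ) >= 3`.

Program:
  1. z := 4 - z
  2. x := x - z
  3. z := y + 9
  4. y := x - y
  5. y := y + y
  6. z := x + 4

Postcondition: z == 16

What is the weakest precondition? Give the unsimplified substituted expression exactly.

Answer: ( ( x - ( 4 - z ) ) + 4 ) == 16

Derivation:
post: z == 16
stmt 6: z := x + 4  -- replace 1 occurrence(s) of z with (x + 4)
  => ( x + 4 ) == 16
stmt 5: y := y + y  -- replace 0 occurrence(s) of y with (y + y)
  => ( x + 4 ) == 16
stmt 4: y := x - y  -- replace 0 occurrence(s) of y with (x - y)
  => ( x + 4 ) == 16
stmt 3: z := y + 9  -- replace 0 occurrence(s) of z with (y + 9)
  => ( x + 4 ) == 16
stmt 2: x := x - z  -- replace 1 occurrence(s) of x with (x - z)
  => ( ( x - z ) + 4 ) == 16
stmt 1: z := 4 - z  -- replace 1 occurrence(s) of z with (4 - z)
  => ( ( x - ( 4 - z ) ) + 4 ) == 16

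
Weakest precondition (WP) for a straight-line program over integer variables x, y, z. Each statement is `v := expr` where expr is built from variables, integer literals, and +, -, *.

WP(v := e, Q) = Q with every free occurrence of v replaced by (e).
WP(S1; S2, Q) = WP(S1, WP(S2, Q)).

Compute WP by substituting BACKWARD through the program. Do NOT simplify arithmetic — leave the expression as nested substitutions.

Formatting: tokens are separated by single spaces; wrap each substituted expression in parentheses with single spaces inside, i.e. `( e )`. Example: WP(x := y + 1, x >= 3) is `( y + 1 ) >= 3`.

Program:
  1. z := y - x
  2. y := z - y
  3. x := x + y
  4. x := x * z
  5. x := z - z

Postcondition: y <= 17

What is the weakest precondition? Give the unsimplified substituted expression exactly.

Answer: ( ( y - x ) - y ) <= 17

Derivation:
post: y <= 17
stmt 5: x := z - z  -- replace 0 occurrence(s) of x with (z - z)
  => y <= 17
stmt 4: x := x * z  -- replace 0 occurrence(s) of x with (x * z)
  => y <= 17
stmt 3: x := x + y  -- replace 0 occurrence(s) of x with (x + y)
  => y <= 17
stmt 2: y := z - y  -- replace 1 occurrence(s) of y with (z - y)
  => ( z - y ) <= 17
stmt 1: z := y - x  -- replace 1 occurrence(s) of z with (y - x)
  => ( ( y - x ) - y ) <= 17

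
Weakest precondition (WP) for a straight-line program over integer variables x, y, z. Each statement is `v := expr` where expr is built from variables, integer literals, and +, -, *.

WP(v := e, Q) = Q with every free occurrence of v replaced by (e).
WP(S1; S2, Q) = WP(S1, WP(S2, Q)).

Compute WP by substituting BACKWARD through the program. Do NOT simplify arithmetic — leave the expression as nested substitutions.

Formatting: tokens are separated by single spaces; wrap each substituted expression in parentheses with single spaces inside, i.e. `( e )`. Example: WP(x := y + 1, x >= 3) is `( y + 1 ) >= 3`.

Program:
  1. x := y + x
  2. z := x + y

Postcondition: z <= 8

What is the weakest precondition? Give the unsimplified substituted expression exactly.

post: z <= 8
stmt 2: z := x + y  -- replace 1 occurrence(s) of z with (x + y)
  => ( x + y ) <= 8
stmt 1: x := y + x  -- replace 1 occurrence(s) of x with (y + x)
  => ( ( y + x ) + y ) <= 8

Answer: ( ( y + x ) + y ) <= 8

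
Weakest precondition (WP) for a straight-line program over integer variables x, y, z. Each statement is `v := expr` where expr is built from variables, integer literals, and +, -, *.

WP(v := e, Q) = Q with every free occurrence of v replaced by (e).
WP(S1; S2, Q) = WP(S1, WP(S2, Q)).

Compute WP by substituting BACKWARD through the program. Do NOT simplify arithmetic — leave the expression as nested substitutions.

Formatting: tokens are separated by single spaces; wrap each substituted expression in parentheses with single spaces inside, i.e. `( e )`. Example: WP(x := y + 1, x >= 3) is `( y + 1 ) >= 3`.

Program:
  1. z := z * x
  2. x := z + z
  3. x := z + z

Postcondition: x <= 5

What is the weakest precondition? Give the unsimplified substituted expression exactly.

Answer: ( ( z * x ) + ( z * x ) ) <= 5

Derivation:
post: x <= 5
stmt 3: x := z + z  -- replace 1 occurrence(s) of x with (z + z)
  => ( z + z ) <= 5
stmt 2: x := z + z  -- replace 0 occurrence(s) of x with (z + z)
  => ( z + z ) <= 5
stmt 1: z := z * x  -- replace 2 occurrence(s) of z with (z * x)
  => ( ( z * x ) + ( z * x ) ) <= 5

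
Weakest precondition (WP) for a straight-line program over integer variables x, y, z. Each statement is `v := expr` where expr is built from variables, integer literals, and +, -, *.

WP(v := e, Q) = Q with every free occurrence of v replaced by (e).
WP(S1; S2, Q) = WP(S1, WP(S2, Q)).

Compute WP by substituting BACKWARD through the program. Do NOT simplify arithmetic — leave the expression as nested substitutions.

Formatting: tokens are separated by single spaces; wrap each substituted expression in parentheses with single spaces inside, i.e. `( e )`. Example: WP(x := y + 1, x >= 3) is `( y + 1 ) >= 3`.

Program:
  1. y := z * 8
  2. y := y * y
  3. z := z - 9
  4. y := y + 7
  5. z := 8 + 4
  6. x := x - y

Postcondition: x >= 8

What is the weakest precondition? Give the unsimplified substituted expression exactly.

post: x >= 8
stmt 6: x := x - y  -- replace 1 occurrence(s) of x with (x - y)
  => ( x - y ) >= 8
stmt 5: z := 8 + 4  -- replace 0 occurrence(s) of z with (8 + 4)
  => ( x - y ) >= 8
stmt 4: y := y + 7  -- replace 1 occurrence(s) of y with (y + 7)
  => ( x - ( y + 7 ) ) >= 8
stmt 3: z := z - 9  -- replace 0 occurrence(s) of z with (z - 9)
  => ( x - ( y + 7 ) ) >= 8
stmt 2: y := y * y  -- replace 1 occurrence(s) of y with (y * y)
  => ( x - ( ( y * y ) + 7 ) ) >= 8
stmt 1: y := z * 8  -- replace 2 occurrence(s) of y with (z * 8)
  => ( x - ( ( ( z * 8 ) * ( z * 8 ) ) + 7 ) ) >= 8

Answer: ( x - ( ( ( z * 8 ) * ( z * 8 ) ) + 7 ) ) >= 8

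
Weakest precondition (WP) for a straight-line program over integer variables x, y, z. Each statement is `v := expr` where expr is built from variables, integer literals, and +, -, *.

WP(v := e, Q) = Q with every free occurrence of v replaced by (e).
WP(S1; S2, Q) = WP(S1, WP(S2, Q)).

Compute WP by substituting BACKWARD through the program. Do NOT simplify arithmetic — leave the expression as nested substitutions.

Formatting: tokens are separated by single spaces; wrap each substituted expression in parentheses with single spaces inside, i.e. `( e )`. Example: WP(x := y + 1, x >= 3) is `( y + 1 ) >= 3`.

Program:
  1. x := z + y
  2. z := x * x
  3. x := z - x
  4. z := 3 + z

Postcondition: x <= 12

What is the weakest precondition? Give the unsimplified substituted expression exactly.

post: x <= 12
stmt 4: z := 3 + z  -- replace 0 occurrence(s) of z with (3 + z)
  => x <= 12
stmt 3: x := z - x  -- replace 1 occurrence(s) of x with (z - x)
  => ( z - x ) <= 12
stmt 2: z := x * x  -- replace 1 occurrence(s) of z with (x * x)
  => ( ( x * x ) - x ) <= 12
stmt 1: x := z + y  -- replace 3 occurrence(s) of x with (z + y)
  => ( ( ( z + y ) * ( z + y ) ) - ( z + y ) ) <= 12

Answer: ( ( ( z + y ) * ( z + y ) ) - ( z + y ) ) <= 12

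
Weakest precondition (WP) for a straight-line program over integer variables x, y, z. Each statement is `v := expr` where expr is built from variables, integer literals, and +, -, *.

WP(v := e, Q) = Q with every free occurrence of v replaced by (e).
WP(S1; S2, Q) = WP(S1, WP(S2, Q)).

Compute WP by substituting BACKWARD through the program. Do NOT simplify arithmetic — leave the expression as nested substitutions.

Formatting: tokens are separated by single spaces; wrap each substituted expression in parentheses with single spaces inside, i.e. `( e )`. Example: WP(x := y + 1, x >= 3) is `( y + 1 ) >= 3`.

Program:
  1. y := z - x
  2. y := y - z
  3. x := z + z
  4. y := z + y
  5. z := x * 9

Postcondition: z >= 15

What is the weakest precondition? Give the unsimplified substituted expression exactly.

post: z >= 15
stmt 5: z := x * 9  -- replace 1 occurrence(s) of z with (x * 9)
  => ( x * 9 ) >= 15
stmt 4: y := z + y  -- replace 0 occurrence(s) of y with (z + y)
  => ( x * 9 ) >= 15
stmt 3: x := z + z  -- replace 1 occurrence(s) of x with (z + z)
  => ( ( z + z ) * 9 ) >= 15
stmt 2: y := y - z  -- replace 0 occurrence(s) of y with (y - z)
  => ( ( z + z ) * 9 ) >= 15
stmt 1: y := z - x  -- replace 0 occurrence(s) of y with (z - x)
  => ( ( z + z ) * 9 ) >= 15

Answer: ( ( z + z ) * 9 ) >= 15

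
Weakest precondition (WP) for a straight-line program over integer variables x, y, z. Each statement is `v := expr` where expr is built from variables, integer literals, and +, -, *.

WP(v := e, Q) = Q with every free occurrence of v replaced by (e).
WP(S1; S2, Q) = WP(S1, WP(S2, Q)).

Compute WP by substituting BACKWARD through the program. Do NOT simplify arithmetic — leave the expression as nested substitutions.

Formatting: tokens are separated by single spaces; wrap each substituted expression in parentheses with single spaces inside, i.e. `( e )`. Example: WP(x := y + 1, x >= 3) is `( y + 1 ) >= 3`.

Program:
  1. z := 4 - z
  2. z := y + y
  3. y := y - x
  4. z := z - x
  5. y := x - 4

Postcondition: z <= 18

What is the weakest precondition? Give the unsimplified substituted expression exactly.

Answer: ( ( y + y ) - x ) <= 18

Derivation:
post: z <= 18
stmt 5: y := x - 4  -- replace 0 occurrence(s) of y with (x - 4)
  => z <= 18
stmt 4: z := z - x  -- replace 1 occurrence(s) of z with (z - x)
  => ( z - x ) <= 18
stmt 3: y := y - x  -- replace 0 occurrence(s) of y with (y - x)
  => ( z - x ) <= 18
stmt 2: z := y + y  -- replace 1 occurrence(s) of z with (y + y)
  => ( ( y + y ) - x ) <= 18
stmt 1: z := 4 - z  -- replace 0 occurrence(s) of z with (4 - z)
  => ( ( y + y ) - x ) <= 18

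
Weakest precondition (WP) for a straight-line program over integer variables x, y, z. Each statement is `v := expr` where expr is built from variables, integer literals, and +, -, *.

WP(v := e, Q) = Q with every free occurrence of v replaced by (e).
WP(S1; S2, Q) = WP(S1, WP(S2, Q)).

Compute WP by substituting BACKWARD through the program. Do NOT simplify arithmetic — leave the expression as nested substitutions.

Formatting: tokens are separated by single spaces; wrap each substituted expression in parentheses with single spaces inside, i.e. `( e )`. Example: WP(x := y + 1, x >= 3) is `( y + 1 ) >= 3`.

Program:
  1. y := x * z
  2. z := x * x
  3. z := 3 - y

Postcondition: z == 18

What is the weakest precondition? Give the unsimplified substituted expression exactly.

Answer: ( 3 - ( x * z ) ) == 18

Derivation:
post: z == 18
stmt 3: z := 3 - y  -- replace 1 occurrence(s) of z with (3 - y)
  => ( 3 - y ) == 18
stmt 2: z := x * x  -- replace 0 occurrence(s) of z with (x * x)
  => ( 3 - y ) == 18
stmt 1: y := x * z  -- replace 1 occurrence(s) of y with (x * z)
  => ( 3 - ( x * z ) ) == 18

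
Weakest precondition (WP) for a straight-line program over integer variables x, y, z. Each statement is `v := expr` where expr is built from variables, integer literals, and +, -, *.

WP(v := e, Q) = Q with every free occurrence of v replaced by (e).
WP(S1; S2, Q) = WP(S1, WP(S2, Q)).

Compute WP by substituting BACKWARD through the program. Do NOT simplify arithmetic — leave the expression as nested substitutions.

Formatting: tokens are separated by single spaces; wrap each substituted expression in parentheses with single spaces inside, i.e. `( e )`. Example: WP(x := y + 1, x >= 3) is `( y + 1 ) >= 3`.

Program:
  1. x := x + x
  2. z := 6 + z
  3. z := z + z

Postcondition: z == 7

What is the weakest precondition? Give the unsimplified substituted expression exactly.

post: z == 7
stmt 3: z := z + z  -- replace 1 occurrence(s) of z with (z + z)
  => ( z + z ) == 7
stmt 2: z := 6 + z  -- replace 2 occurrence(s) of z with (6 + z)
  => ( ( 6 + z ) + ( 6 + z ) ) == 7
stmt 1: x := x + x  -- replace 0 occurrence(s) of x with (x + x)
  => ( ( 6 + z ) + ( 6 + z ) ) == 7

Answer: ( ( 6 + z ) + ( 6 + z ) ) == 7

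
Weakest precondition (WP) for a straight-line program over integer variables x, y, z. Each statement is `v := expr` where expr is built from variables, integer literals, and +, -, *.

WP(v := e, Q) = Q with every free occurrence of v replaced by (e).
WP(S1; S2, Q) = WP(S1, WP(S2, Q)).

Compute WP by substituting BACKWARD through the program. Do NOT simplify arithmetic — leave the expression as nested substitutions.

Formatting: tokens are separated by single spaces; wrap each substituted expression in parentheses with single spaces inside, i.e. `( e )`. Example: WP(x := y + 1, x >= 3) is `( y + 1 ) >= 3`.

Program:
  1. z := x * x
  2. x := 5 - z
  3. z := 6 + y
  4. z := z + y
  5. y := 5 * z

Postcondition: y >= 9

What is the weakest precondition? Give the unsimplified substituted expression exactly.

post: y >= 9
stmt 5: y := 5 * z  -- replace 1 occurrence(s) of y with (5 * z)
  => ( 5 * z ) >= 9
stmt 4: z := z + y  -- replace 1 occurrence(s) of z with (z + y)
  => ( 5 * ( z + y ) ) >= 9
stmt 3: z := 6 + y  -- replace 1 occurrence(s) of z with (6 + y)
  => ( 5 * ( ( 6 + y ) + y ) ) >= 9
stmt 2: x := 5 - z  -- replace 0 occurrence(s) of x with (5 - z)
  => ( 5 * ( ( 6 + y ) + y ) ) >= 9
stmt 1: z := x * x  -- replace 0 occurrence(s) of z with (x * x)
  => ( 5 * ( ( 6 + y ) + y ) ) >= 9

Answer: ( 5 * ( ( 6 + y ) + y ) ) >= 9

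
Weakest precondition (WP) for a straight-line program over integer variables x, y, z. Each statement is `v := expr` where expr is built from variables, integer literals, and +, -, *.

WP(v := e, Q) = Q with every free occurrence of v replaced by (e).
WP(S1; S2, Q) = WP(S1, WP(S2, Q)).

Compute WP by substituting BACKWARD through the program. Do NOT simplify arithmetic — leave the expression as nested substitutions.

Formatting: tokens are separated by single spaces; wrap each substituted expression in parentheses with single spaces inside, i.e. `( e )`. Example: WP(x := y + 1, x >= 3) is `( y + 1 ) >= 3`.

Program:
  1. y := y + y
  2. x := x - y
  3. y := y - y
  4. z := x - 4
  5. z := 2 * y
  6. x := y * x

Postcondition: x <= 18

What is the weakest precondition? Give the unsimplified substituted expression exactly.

post: x <= 18
stmt 6: x := y * x  -- replace 1 occurrence(s) of x with (y * x)
  => ( y * x ) <= 18
stmt 5: z := 2 * y  -- replace 0 occurrence(s) of z with (2 * y)
  => ( y * x ) <= 18
stmt 4: z := x - 4  -- replace 0 occurrence(s) of z with (x - 4)
  => ( y * x ) <= 18
stmt 3: y := y - y  -- replace 1 occurrence(s) of y with (y - y)
  => ( ( y - y ) * x ) <= 18
stmt 2: x := x - y  -- replace 1 occurrence(s) of x with (x - y)
  => ( ( y - y ) * ( x - y ) ) <= 18
stmt 1: y := y + y  -- replace 3 occurrence(s) of y with (y + y)
  => ( ( ( y + y ) - ( y + y ) ) * ( x - ( y + y ) ) ) <= 18

Answer: ( ( ( y + y ) - ( y + y ) ) * ( x - ( y + y ) ) ) <= 18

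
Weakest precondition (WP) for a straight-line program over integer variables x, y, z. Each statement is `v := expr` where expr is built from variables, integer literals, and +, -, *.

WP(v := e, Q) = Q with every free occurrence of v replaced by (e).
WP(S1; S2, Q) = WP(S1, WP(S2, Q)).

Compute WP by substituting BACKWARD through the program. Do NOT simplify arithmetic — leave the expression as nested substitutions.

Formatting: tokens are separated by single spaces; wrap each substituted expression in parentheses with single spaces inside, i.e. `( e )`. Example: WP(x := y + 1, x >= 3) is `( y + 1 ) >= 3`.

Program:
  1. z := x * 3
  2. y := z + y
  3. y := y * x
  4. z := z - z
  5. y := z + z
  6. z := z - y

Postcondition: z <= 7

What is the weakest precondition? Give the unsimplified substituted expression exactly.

Answer: ( ( ( x * 3 ) - ( x * 3 ) ) - ( ( ( x * 3 ) - ( x * 3 ) ) + ( ( x * 3 ) - ( x * 3 ) ) ) ) <= 7

Derivation:
post: z <= 7
stmt 6: z := z - y  -- replace 1 occurrence(s) of z with (z - y)
  => ( z - y ) <= 7
stmt 5: y := z + z  -- replace 1 occurrence(s) of y with (z + z)
  => ( z - ( z + z ) ) <= 7
stmt 4: z := z - z  -- replace 3 occurrence(s) of z with (z - z)
  => ( ( z - z ) - ( ( z - z ) + ( z - z ) ) ) <= 7
stmt 3: y := y * x  -- replace 0 occurrence(s) of y with (y * x)
  => ( ( z - z ) - ( ( z - z ) + ( z - z ) ) ) <= 7
stmt 2: y := z + y  -- replace 0 occurrence(s) of y with (z + y)
  => ( ( z - z ) - ( ( z - z ) + ( z - z ) ) ) <= 7
stmt 1: z := x * 3  -- replace 6 occurrence(s) of z with (x * 3)
  => ( ( ( x * 3 ) - ( x * 3 ) ) - ( ( ( x * 3 ) - ( x * 3 ) ) + ( ( x * 3 ) - ( x * 3 ) ) ) ) <= 7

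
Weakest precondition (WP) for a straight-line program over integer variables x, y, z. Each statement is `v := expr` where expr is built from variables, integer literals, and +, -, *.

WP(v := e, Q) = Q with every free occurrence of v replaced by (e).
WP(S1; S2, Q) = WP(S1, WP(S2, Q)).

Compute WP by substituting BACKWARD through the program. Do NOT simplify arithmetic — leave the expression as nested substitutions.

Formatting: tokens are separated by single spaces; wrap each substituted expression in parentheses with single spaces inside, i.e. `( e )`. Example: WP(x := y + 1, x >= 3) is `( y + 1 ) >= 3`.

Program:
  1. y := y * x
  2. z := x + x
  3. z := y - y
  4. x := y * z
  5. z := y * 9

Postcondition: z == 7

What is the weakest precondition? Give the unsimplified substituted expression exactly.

post: z == 7
stmt 5: z := y * 9  -- replace 1 occurrence(s) of z with (y * 9)
  => ( y * 9 ) == 7
stmt 4: x := y * z  -- replace 0 occurrence(s) of x with (y * z)
  => ( y * 9 ) == 7
stmt 3: z := y - y  -- replace 0 occurrence(s) of z with (y - y)
  => ( y * 9 ) == 7
stmt 2: z := x + x  -- replace 0 occurrence(s) of z with (x + x)
  => ( y * 9 ) == 7
stmt 1: y := y * x  -- replace 1 occurrence(s) of y with (y * x)
  => ( ( y * x ) * 9 ) == 7

Answer: ( ( y * x ) * 9 ) == 7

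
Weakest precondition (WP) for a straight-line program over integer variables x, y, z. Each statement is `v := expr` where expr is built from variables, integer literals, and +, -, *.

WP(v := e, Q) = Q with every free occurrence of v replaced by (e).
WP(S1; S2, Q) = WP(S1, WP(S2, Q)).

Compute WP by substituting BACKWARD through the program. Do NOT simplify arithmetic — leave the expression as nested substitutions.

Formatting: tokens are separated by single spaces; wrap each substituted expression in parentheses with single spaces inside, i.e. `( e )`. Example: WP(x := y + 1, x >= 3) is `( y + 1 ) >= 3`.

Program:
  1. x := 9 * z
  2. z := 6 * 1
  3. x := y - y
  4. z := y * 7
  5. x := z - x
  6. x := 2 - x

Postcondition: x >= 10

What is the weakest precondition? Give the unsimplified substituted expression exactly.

Answer: ( 2 - ( ( y * 7 ) - ( y - y ) ) ) >= 10

Derivation:
post: x >= 10
stmt 6: x := 2 - x  -- replace 1 occurrence(s) of x with (2 - x)
  => ( 2 - x ) >= 10
stmt 5: x := z - x  -- replace 1 occurrence(s) of x with (z - x)
  => ( 2 - ( z - x ) ) >= 10
stmt 4: z := y * 7  -- replace 1 occurrence(s) of z with (y * 7)
  => ( 2 - ( ( y * 7 ) - x ) ) >= 10
stmt 3: x := y - y  -- replace 1 occurrence(s) of x with (y - y)
  => ( 2 - ( ( y * 7 ) - ( y - y ) ) ) >= 10
stmt 2: z := 6 * 1  -- replace 0 occurrence(s) of z with (6 * 1)
  => ( 2 - ( ( y * 7 ) - ( y - y ) ) ) >= 10
stmt 1: x := 9 * z  -- replace 0 occurrence(s) of x with (9 * z)
  => ( 2 - ( ( y * 7 ) - ( y - y ) ) ) >= 10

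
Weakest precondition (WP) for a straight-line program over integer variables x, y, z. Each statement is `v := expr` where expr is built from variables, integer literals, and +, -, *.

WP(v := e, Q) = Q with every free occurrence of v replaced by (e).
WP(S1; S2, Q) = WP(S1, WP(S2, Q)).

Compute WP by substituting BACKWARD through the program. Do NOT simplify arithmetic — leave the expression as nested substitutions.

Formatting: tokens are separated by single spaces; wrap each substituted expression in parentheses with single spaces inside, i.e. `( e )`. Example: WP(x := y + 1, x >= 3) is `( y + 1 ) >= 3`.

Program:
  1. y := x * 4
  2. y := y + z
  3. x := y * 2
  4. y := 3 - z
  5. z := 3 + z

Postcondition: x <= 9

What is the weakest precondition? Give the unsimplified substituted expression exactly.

post: x <= 9
stmt 5: z := 3 + z  -- replace 0 occurrence(s) of z with (3 + z)
  => x <= 9
stmt 4: y := 3 - z  -- replace 0 occurrence(s) of y with (3 - z)
  => x <= 9
stmt 3: x := y * 2  -- replace 1 occurrence(s) of x with (y * 2)
  => ( y * 2 ) <= 9
stmt 2: y := y + z  -- replace 1 occurrence(s) of y with (y + z)
  => ( ( y + z ) * 2 ) <= 9
stmt 1: y := x * 4  -- replace 1 occurrence(s) of y with (x * 4)
  => ( ( ( x * 4 ) + z ) * 2 ) <= 9

Answer: ( ( ( x * 4 ) + z ) * 2 ) <= 9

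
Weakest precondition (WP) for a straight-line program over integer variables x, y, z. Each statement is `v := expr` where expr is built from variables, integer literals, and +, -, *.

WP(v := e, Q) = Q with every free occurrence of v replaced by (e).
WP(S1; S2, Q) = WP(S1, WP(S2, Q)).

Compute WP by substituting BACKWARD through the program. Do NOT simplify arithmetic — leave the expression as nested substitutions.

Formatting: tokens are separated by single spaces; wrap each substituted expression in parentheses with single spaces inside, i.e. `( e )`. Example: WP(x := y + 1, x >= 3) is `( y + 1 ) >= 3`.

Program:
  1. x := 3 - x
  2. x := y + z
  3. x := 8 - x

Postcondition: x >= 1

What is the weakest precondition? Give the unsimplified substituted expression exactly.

post: x >= 1
stmt 3: x := 8 - x  -- replace 1 occurrence(s) of x with (8 - x)
  => ( 8 - x ) >= 1
stmt 2: x := y + z  -- replace 1 occurrence(s) of x with (y + z)
  => ( 8 - ( y + z ) ) >= 1
stmt 1: x := 3 - x  -- replace 0 occurrence(s) of x with (3 - x)
  => ( 8 - ( y + z ) ) >= 1

Answer: ( 8 - ( y + z ) ) >= 1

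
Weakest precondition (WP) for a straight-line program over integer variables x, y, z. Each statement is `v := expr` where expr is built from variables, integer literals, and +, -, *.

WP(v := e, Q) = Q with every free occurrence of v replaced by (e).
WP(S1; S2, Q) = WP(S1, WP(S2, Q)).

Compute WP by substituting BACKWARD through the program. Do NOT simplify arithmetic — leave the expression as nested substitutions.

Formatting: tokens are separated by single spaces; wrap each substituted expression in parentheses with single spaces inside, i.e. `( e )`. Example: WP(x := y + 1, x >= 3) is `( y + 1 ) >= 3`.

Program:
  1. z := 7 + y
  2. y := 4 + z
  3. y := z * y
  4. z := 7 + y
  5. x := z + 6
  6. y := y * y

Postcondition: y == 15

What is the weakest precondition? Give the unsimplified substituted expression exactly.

post: y == 15
stmt 6: y := y * y  -- replace 1 occurrence(s) of y with (y * y)
  => ( y * y ) == 15
stmt 5: x := z + 6  -- replace 0 occurrence(s) of x with (z + 6)
  => ( y * y ) == 15
stmt 4: z := 7 + y  -- replace 0 occurrence(s) of z with (7 + y)
  => ( y * y ) == 15
stmt 3: y := z * y  -- replace 2 occurrence(s) of y with (z * y)
  => ( ( z * y ) * ( z * y ) ) == 15
stmt 2: y := 4 + z  -- replace 2 occurrence(s) of y with (4 + z)
  => ( ( z * ( 4 + z ) ) * ( z * ( 4 + z ) ) ) == 15
stmt 1: z := 7 + y  -- replace 4 occurrence(s) of z with (7 + y)
  => ( ( ( 7 + y ) * ( 4 + ( 7 + y ) ) ) * ( ( 7 + y ) * ( 4 + ( 7 + y ) ) ) ) == 15

Answer: ( ( ( 7 + y ) * ( 4 + ( 7 + y ) ) ) * ( ( 7 + y ) * ( 4 + ( 7 + y ) ) ) ) == 15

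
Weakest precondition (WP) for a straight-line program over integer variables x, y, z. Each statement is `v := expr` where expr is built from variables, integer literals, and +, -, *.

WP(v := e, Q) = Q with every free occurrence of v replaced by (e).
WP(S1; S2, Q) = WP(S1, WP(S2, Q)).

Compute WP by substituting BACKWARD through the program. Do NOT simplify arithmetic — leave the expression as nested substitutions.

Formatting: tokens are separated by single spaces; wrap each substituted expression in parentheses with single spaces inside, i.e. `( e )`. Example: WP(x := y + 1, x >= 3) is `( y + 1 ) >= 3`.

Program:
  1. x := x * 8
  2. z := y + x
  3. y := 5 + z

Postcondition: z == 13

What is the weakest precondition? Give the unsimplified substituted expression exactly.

Answer: ( y + ( x * 8 ) ) == 13

Derivation:
post: z == 13
stmt 3: y := 5 + z  -- replace 0 occurrence(s) of y with (5 + z)
  => z == 13
stmt 2: z := y + x  -- replace 1 occurrence(s) of z with (y + x)
  => ( y + x ) == 13
stmt 1: x := x * 8  -- replace 1 occurrence(s) of x with (x * 8)
  => ( y + ( x * 8 ) ) == 13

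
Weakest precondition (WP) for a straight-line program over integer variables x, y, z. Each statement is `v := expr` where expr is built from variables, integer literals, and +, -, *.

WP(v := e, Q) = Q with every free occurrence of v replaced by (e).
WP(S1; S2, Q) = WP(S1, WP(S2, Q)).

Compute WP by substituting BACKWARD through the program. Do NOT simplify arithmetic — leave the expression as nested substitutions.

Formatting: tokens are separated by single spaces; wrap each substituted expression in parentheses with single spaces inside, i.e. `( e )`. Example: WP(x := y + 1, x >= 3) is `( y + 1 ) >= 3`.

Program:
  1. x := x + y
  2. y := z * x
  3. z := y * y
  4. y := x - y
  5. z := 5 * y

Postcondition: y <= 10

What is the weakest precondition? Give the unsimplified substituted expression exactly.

post: y <= 10
stmt 5: z := 5 * y  -- replace 0 occurrence(s) of z with (5 * y)
  => y <= 10
stmt 4: y := x - y  -- replace 1 occurrence(s) of y with (x - y)
  => ( x - y ) <= 10
stmt 3: z := y * y  -- replace 0 occurrence(s) of z with (y * y)
  => ( x - y ) <= 10
stmt 2: y := z * x  -- replace 1 occurrence(s) of y with (z * x)
  => ( x - ( z * x ) ) <= 10
stmt 1: x := x + y  -- replace 2 occurrence(s) of x with (x + y)
  => ( ( x + y ) - ( z * ( x + y ) ) ) <= 10

Answer: ( ( x + y ) - ( z * ( x + y ) ) ) <= 10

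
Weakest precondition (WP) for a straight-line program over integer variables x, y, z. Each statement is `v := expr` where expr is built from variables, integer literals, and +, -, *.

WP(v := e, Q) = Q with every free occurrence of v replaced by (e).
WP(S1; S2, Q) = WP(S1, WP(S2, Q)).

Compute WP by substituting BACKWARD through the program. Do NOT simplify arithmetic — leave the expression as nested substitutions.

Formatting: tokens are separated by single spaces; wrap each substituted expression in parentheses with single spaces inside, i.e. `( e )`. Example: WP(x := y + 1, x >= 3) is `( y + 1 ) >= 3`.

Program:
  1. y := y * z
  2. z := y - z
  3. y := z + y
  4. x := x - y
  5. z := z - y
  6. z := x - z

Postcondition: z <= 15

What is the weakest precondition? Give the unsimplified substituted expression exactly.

Answer: ( ( x - ( ( ( y * z ) - z ) + ( y * z ) ) ) - ( ( ( y * z ) - z ) - ( ( ( y * z ) - z ) + ( y * z ) ) ) ) <= 15

Derivation:
post: z <= 15
stmt 6: z := x - z  -- replace 1 occurrence(s) of z with (x - z)
  => ( x - z ) <= 15
stmt 5: z := z - y  -- replace 1 occurrence(s) of z with (z - y)
  => ( x - ( z - y ) ) <= 15
stmt 4: x := x - y  -- replace 1 occurrence(s) of x with (x - y)
  => ( ( x - y ) - ( z - y ) ) <= 15
stmt 3: y := z + y  -- replace 2 occurrence(s) of y with (z + y)
  => ( ( x - ( z + y ) ) - ( z - ( z + y ) ) ) <= 15
stmt 2: z := y - z  -- replace 3 occurrence(s) of z with (y - z)
  => ( ( x - ( ( y - z ) + y ) ) - ( ( y - z ) - ( ( y - z ) + y ) ) ) <= 15
stmt 1: y := y * z  -- replace 5 occurrence(s) of y with (y * z)
  => ( ( x - ( ( ( y * z ) - z ) + ( y * z ) ) ) - ( ( ( y * z ) - z ) - ( ( ( y * z ) - z ) + ( y * z ) ) ) ) <= 15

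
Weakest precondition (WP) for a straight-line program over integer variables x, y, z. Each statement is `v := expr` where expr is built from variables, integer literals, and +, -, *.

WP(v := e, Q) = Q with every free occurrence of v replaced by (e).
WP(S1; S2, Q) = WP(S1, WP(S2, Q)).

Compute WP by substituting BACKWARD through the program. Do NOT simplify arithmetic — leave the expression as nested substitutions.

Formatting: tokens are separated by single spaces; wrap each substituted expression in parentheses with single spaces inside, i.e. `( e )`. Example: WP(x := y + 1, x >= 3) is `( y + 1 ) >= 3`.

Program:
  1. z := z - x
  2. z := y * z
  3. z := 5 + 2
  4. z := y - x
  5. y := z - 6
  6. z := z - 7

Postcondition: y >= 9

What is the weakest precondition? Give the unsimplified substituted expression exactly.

post: y >= 9
stmt 6: z := z - 7  -- replace 0 occurrence(s) of z with (z - 7)
  => y >= 9
stmt 5: y := z - 6  -- replace 1 occurrence(s) of y with (z - 6)
  => ( z - 6 ) >= 9
stmt 4: z := y - x  -- replace 1 occurrence(s) of z with (y - x)
  => ( ( y - x ) - 6 ) >= 9
stmt 3: z := 5 + 2  -- replace 0 occurrence(s) of z with (5 + 2)
  => ( ( y - x ) - 6 ) >= 9
stmt 2: z := y * z  -- replace 0 occurrence(s) of z with (y * z)
  => ( ( y - x ) - 6 ) >= 9
stmt 1: z := z - x  -- replace 0 occurrence(s) of z with (z - x)
  => ( ( y - x ) - 6 ) >= 9

Answer: ( ( y - x ) - 6 ) >= 9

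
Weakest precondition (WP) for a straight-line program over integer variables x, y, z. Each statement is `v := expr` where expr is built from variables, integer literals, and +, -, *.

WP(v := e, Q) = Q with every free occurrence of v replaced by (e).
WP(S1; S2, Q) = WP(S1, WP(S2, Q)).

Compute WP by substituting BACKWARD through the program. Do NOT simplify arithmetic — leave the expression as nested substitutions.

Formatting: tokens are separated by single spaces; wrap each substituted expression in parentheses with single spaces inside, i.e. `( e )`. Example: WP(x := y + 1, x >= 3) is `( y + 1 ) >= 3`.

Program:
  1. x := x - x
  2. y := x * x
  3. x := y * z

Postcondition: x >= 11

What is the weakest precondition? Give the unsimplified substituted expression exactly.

post: x >= 11
stmt 3: x := y * z  -- replace 1 occurrence(s) of x with (y * z)
  => ( y * z ) >= 11
stmt 2: y := x * x  -- replace 1 occurrence(s) of y with (x * x)
  => ( ( x * x ) * z ) >= 11
stmt 1: x := x - x  -- replace 2 occurrence(s) of x with (x - x)
  => ( ( ( x - x ) * ( x - x ) ) * z ) >= 11

Answer: ( ( ( x - x ) * ( x - x ) ) * z ) >= 11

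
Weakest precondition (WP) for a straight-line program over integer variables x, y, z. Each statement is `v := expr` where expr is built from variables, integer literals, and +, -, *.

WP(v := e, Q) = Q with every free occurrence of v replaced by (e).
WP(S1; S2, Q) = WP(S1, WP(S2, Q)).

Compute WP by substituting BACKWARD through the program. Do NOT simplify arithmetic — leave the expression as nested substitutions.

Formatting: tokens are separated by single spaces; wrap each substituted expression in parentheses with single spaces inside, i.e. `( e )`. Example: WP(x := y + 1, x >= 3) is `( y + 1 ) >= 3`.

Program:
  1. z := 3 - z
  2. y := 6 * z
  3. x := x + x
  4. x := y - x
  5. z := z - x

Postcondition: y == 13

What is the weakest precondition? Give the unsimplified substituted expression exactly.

Answer: ( 6 * ( 3 - z ) ) == 13

Derivation:
post: y == 13
stmt 5: z := z - x  -- replace 0 occurrence(s) of z with (z - x)
  => y == 13
stmt 4: x := y - x  -- replace 0 occurrence(s) of x with (y - x)
  => y == 13
stmt 3: x := x + x  -- replace 0 occurrence(s) of x with (x + x)
  => y == 13
stmt 2: y := 6 * z  -- replace 1 occurrence(s) of y with (6 * z)
  => ( 6 * z ) == 13
stmt 1: z := 3 - z  -- replace 1 occurrence(s) of z with (3 - z)
  => ( 6 * ( 3 - z ) ) == 13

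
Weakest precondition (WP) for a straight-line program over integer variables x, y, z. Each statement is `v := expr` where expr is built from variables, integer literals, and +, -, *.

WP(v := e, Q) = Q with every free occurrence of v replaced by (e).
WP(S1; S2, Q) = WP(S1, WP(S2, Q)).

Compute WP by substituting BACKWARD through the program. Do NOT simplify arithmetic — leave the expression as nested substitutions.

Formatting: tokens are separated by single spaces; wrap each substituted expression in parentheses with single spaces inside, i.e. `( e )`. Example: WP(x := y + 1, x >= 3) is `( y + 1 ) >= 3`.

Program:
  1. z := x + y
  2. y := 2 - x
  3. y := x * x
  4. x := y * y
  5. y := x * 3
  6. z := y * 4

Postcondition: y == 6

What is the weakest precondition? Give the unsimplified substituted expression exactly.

post: y == 6
stmt 6: z := y * 4  -- replace 0 occurrence(s) of z with (y * 4)
  => y == 6
stmt 5: y := x * 3  -- replace 1 occurrence(s) of y with (x * 3)
  => ( x * 3 ) == 6
stmt 4: x := y * y  -- replace 1 occurrence(s) of x with (y * y)
  => ( ( y * y ) * 3 ) == 6
stmt 3: y := x * x  -- replace 2 occurrence(s) of y with (x * x)
  => ( ( ( x * x ) * ( x * x ) ) * 3 ) == 6
stmt 2: y := 2 - x  -- replace 0 occurrence(s) of y with (2 - x)
  => ( ( ( x * x ) * ( x * x ) ) * 3 ) == 6
stmt 1: z := x + y  -- replace 0 occurrence(s) of z with (x + y)
  => ( ( ( x * x ) * ( x * x ) ) * 3 ) == 6

Answer: ( ( ( x * x ) * ( x * x ) ) * 3 ) == 6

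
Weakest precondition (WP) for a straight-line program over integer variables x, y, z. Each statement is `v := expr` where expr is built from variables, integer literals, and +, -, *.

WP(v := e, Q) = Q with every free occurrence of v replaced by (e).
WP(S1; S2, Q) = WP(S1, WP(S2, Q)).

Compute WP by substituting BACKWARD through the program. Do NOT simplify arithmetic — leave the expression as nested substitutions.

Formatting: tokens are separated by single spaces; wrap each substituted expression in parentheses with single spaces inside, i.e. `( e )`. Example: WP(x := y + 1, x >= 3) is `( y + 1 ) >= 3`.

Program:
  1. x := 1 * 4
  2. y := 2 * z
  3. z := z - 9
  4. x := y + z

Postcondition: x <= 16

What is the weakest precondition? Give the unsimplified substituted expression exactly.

Answer: ( ( 2 * z ) + ( z - 9 ) ) <= 16

Derivation:
post: x <= 16
stmt 4: x := y + z  -- replace 1 occurrence(s) of x with (y + z)
  => ( y + z ) <= 16
stmt 3: z := z - 9  -- replace 1 occurrence(s) of z with (z - 9)
  => ( y + ( z - 9 ) ) <= 16
stmt 2: y := 2 * z  -- replace 1 occurrence(s) of y with (2 * z)
  => ( ( 2 * z ) + ( z - 9 ) ) <= 16
stmt 1: x := 1 * 4  -- replace 0 occurrence(s) of x with (1 * 4)
  => ( ( 2 * z ) + ( z - 9 ) ) <= 16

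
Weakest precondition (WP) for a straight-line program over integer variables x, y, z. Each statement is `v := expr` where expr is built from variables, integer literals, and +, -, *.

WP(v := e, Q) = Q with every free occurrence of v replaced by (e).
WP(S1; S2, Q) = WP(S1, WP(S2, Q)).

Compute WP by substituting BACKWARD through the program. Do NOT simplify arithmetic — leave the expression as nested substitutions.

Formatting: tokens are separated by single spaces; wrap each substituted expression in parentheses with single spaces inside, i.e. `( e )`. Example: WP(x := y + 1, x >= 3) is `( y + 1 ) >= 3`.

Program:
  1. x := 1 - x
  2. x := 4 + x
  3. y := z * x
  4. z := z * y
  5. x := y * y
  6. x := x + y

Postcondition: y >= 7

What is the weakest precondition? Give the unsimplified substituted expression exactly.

Answer: ( z * ( 4 + ( 1 - x ) ) ) >= 7

Derivation:
post: y >= 7
stmt 6: x := x + y  -- replace 0 occurrence(s) of x with (x + y)
  => y >= 7
stmt 5: x := y * y  -- replace 0 occurrence(s) of x with (y * y)
  => y >= 7
stmt 4: z := z * y  -- replace 0 occurrence(s) of z with (z * y)
  => y >= 7
stmt 3: y := z * x  -- replace 1 occurrence(s) of y with (z * x)
  => ( z * x ) >= 7
stmt 2: x := 4 + x  -- replace 1 occurrence(s) of x with (4 + x)
  => ( z * ( 4 + x ) ) >= 7
stmt 1: x := 1 - x  -- replace 1 occurrence(s) of x with (1 - x)
  => ( z * ( 4 + ( 1 - x ) ) ) >= 7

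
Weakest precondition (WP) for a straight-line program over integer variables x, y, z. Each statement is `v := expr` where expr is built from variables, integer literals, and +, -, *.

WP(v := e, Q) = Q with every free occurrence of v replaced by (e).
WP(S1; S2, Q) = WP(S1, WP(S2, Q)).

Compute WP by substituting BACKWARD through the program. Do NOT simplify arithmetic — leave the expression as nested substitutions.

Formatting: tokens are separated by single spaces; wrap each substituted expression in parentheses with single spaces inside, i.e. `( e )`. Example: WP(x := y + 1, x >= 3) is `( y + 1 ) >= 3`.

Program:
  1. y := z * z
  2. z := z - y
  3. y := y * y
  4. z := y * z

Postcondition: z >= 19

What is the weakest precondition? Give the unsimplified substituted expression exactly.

post: z >= 19
stmt 4: z := y * z  -- replace 1 occurrence(s) of z with (y * z)
  => ( y * z ) >= 19
stmt 3: y := y * y  -- replace 1 occurrence(s) of y with (y * y)
  => ( ( y * y ) * z ) >= 19
stmt 2: z := z - y  -- replace 1 occurrence(s) of z with (z - y)
  => ( ( y * y ) * ( z - y ) ) >= 19
stmt 1: y := z * z  -- replace 3 occurrence(s) of y with (z * z)
  => ( ( ( z * z ) * ( z * z ) ) * ( z - ( z * z ) ) ) >= 19

Answer: ( ( ( z * z ) * ( z * z ) ) * ( z - ( z * z ) ) ) >= 19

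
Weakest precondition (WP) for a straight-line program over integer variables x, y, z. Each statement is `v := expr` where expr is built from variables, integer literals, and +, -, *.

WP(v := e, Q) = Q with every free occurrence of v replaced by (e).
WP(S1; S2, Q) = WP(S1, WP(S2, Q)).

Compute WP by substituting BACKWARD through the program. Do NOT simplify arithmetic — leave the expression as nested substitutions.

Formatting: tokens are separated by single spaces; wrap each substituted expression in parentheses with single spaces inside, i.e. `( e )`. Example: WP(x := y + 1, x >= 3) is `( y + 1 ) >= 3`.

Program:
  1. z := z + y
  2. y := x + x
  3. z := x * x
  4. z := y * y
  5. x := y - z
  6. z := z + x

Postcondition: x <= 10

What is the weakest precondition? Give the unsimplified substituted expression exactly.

post: x <= 10
stmt 6: z := z + x  -- replace 0 occurrence(s) of z with (z + x)
  => x <= 10
stmt 5: x := y - z  -- replace 1 occurrence(s) of x with (y - z)
  => ( y - z ) <= 10
stmt 4: z := y * y  -- replace 1 occurrence(s) of z with (y * y)
  => ( y - ( y * y ) ) <= 10
stmt 3: z := x * x  -- replace 0 occurrence(s) of z with (x * x)
  => ( y - ( y * y ) ) <= 10
stmt 2: y := x + x  -- replace 3 occurrence(s) of y with (x + x)
  => ( ( x + x ) - ( ( x + x ) * ( x + x ) ) ) <= 10
stmt 1: z := z + y  -- replace 0 occurrence(s) of z with (z + y)
  => ( ( x + x ) - ( ( x + x ) * ( x + x ) ) ) <= 10

Answer: ( ( x + x ) - ( ( x + x ) * ( x + x ) ) ) <= 10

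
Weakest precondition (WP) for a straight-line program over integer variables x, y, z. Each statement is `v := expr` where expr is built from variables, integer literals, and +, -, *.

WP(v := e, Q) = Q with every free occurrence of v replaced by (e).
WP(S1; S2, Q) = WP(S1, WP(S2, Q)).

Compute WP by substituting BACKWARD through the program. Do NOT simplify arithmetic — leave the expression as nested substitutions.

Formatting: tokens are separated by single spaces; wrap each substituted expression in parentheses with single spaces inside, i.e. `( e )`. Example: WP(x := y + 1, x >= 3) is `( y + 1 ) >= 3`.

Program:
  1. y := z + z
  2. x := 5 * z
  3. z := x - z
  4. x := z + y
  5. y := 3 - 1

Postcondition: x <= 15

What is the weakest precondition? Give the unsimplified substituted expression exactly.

Answer: ( ( ( 5 * z ) - z ) + ( z + z ) ) <= 15

Derivation:
post: x <= 15
stmt 5: y := 3 - 1  -- replace 0 occurrence(s) of y with (3 - 1)
  => x <= 15
stmt 4: x := z + y  -- replace 1 occurrence(s) of x with (z + y)
  => ( z + y ) <= 15
stmt 3: z := x - z  -- replace 1 occurrence(s) of z with (x - z)
  => ( ( x - z ) + y ) <= 15
stmt 2: x := 5 * z  -- replace 1 occurrence(s) of x with (5 * z)
  => ( ( ( 5 * z ) - z ) + y ) <= 15
stmt 1: y := z + z  -- replace 1 occurrence(s) of y with (z + z)
  => ( ( ( 5 * z ) - z ) + ( z + z ) ) <= 15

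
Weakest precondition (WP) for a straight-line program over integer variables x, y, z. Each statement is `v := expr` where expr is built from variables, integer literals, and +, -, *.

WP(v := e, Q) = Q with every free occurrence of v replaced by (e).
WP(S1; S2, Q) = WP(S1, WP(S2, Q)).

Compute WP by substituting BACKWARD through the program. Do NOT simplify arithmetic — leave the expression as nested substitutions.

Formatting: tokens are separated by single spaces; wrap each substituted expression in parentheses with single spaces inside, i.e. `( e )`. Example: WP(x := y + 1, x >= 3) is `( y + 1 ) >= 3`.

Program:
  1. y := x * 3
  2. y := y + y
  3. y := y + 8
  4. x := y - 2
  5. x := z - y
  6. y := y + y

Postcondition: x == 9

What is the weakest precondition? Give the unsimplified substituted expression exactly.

Answer: ( z - ( ( ( x * 3 ) + ( x * 3 ) ) + 8 ) ) == 9

Derivation:
post: x == 9
stmt 6: y := y + y  -- replace 0 occurrence(s) of y with (y + y)
  => x == 9
stmt 5: x := z - y  -- replace 1 occurrence(s) of x with (z - y)
  => ( z - y ) == 9
stmt 4: x := y - 2  -- replace 0 occurrence(s) of x with (y - 2)
  => ( z - y ) == 9
stmt 3: y := y + 8  -- replace 1 occurrence(s) of y with (y + 8)
  => ( z - ( y + 8 ) ) == 9
stmt 2: y := y + y  -- replace 1 occurrence(s) of y with (y + y)
  => ( z - ( ( y + y ) + 8 ) ) == 9
stmt 1: y := x * 3  -- replace 2 occurrence(s) of y with (x * 3)
  => ( z - ( ( ( x * 3 ) + ( x * 3 ) ) + 8 ) ) == 9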